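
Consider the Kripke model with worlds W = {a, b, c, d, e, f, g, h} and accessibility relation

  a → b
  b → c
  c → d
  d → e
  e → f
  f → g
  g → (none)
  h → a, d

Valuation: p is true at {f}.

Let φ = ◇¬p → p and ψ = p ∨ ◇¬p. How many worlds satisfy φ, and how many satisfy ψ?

3 and 6

For ◇¬p → p:
a: ◇¬p is T, p is F. ✗
b: ◇¬p is T, p is F. ✗
c: ◇¬p is T, p is F. ✗
d: ◇¬p is T, p is F. ✗
e: ◇¬p is F, p is F. ✓
f: ◇¬p is T, p is T. ✓
g: ◇¬p is F, p is F. ✓
h: ◇¬p is T, p is F. ✗
— 3 worlds.
For p ∨ ◇¬p:
a: p is F, ◇¬p is T. ✓
b: p is F, ◇¬p is T. ✓
c: p is F, ◇¬p is T. ✓
d: p is F, ◇¬p is T. ✓
e: p is F, ◇¬p is F. ✗
f: p is T, ◇¬p is T. ✓
g: p is F, ◇¬p is F. ✗
h: p is F, ◇¬p is T. ✓
— 6 worlds.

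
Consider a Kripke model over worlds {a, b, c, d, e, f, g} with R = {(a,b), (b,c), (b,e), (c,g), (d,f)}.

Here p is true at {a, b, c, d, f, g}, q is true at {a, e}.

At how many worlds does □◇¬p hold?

a: successors {b}; ◇¬p there: b:T. ✓
b: successors {c, e}; ◇¬p there: c:F, e:F. ✗
c: successors {g}; ◇¬p there: g:F. ✗
d: successors {f}; ◇¬p there: f:F. ✗
e: no successors, so □◇¬p holds vacuously. ✓
f: no successors, so □◇¬p holds vacuously. ✓
g: no successors, so □◇¬p holds vacuously. ✓
Satisfying worlds: {a, e, f, g}.

4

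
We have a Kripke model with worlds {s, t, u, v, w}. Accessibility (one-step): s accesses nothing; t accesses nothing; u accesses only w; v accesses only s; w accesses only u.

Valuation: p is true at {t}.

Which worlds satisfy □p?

s: no successors, so □p holds vacuously. ✓
t: no successors, so □p holds vacuously. ✓
u: successors {w}; p there: w:F. ✗
v: successors {s}; p there: s:F. ✗
w: successors {u}; p there: u:F. ✗

{s, t}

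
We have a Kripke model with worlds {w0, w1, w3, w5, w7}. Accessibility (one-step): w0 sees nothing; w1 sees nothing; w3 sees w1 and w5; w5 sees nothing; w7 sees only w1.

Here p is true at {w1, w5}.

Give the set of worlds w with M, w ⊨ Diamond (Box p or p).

{w3, w7}

w0: no successors, so Diamond (Box p or p) fails. ✗
w1: no successors, so Diamond (Box p or p) fails. ✗
w3: successors {w1, w5}; Box p or p there: w1:T, w5:T. ✓
w5: no successors, so Diamond (Box p or p) fails. ✗
w7: successors {w1}; Box p or p there: w1:T. ✓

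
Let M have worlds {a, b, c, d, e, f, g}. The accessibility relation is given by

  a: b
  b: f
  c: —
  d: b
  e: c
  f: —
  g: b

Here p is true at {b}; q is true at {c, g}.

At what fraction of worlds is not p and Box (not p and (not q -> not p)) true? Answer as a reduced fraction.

a: not p is T, Box (not p and (not q -> not p)) is F. ✗
b: not p is F, Box (not p and (not q -> not p)) is T. ✗
c: not p is T, Box (not p and (not q -> not p)) is T. ✓
d: not p is T, Box (not p and (not q -> not p)) is F. ✗
e: not p is T, Box (not p and (not q -> not p)) is T. ✓
f: not p is T, Box (not p and (not q -> not p)) is T. ✓
g: not p is T, Box (not p and (not q -> not p)) is F. ✗
That's 3 of 7 worlds, so 3/7.

3/7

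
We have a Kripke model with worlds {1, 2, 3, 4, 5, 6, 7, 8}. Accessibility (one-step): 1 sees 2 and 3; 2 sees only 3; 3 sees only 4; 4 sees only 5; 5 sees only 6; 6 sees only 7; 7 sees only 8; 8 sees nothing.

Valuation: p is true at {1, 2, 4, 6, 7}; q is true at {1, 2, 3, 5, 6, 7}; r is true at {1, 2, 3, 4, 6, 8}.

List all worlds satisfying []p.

1: successors {2, 3}; p there: 2:T, 3:F. ✗
2: successors {3}; p there: 3:F. ✗
3: successors {4}; p there: 4:T. ✓
4: successors {5}; p there: 5:F. ✗
5: successors {6}; p there: 6:T. ✓
6: successors {7}; p there: 7:T. ✓
7: successors {8}; p there: 8:F. ✗
8: no successors, so []p holds vacuously. ✓

{3, 5, 6, 8}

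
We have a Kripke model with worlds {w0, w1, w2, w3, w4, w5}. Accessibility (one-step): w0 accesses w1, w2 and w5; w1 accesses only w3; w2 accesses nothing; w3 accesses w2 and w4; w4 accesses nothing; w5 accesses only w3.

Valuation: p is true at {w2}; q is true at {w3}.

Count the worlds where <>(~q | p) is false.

4

w0: successors {w1, w2, w5}; ~q | p there: w1:T, w2:T, w5:T. ✓
w1: successors {w3}; ~q | p there: w3:F. ✗
w2: no successors, so <>(~q | p) fails. ✗
w3: successors {w2, w4}; ~q | p there: w2:T, w4:T. ✓
w4: no successors, so <>(~q | p) fails. ✗
w5: successors {w3}; ~q | p there: w3:F. ✗
Satisfying worlds: {w0, w3}.
So <>(~q | p) fails at the other 4 worlds.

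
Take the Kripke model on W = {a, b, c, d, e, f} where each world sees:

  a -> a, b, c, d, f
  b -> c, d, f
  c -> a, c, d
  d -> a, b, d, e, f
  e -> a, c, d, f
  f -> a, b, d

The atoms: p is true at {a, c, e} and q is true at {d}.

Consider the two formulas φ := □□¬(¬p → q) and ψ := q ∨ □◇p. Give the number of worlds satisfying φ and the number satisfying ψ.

0 and 6

For □□¬(¬p → q):
a: successors {a, b, c, d, f}; □¬(¬p → q) there: a:F, b:F, c:F, d:F, f:F. ✗
b: successors {c, d, f}; □¬(¬p → q) there: c:F, d:F, f:F. ✗
c: successors {a, c, d}; □¬(¬p → q) there: a:F, c:F, d:F. ✗
d: successors {a, b, d, e, f}; □¬(¬p → q) there: a:F, b:F, d:F, e:F, f:F. ✗
e: successors {a, c, d, f}; □¬(¬p → q) there: a:F, c:F, d:F, f:F. ✗
f: successors {a, b, d}; □¬(¬p → q) there: a:F, b:F, d:F. ✗
— 0 worlds.
For q ∨ □◇p:
a: q is F, □◇p is T. ✓
b: q is F, □◇p is T. ✓
c: q is F, □◇p is T. ✓
d: q is T, □◇p is T. ✓
e: q is F, □◇p is T. ✓
f: q is F, □◇p is T. ✓
— 6 worlds.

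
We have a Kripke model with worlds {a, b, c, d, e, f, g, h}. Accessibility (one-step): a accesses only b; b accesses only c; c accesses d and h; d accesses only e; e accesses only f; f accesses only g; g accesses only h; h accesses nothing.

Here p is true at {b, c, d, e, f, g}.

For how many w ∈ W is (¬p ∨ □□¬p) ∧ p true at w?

2

a: ¬p ∨ □□¬p is T, p is F. ✗
b: ¬p ∨ □□¬p is F, p is T. ✗
c: ¬p ∨ □□¬p is F, p is T. ✗
d: ¬p ∨ □□¬p is F, p is T. ✗
e: ¬p ∨ □□¬p is F, p is T. ✗
f: ¬p ∨ □□¬p is T, p is T. ✓
g: ¬p ∨ □□¬p is T, p is T. ✓
h: ¬p ∨ □□¬p is T, p is F. ✗
Satisfying worlds: {f, g}.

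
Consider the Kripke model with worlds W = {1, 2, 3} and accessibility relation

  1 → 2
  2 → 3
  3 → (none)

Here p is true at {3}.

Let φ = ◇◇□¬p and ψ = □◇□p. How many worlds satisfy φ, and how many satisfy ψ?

1 and 2

For ◇◇□¬p:
1: successors {2}; ◇□¬p there: 2:T. ✓
2: successors {3}; ◇□¬p there: 3:F. ✗
3: no successors, so ◇◇□¬p fails. ✗
— 1 world.
For □◇□p:
1: successors {2}; ◇□p there: 2:T. ✓
2: successors {3}; ◇□p there: 3:F. ✗
3: no successors, so □◇□p holds vacuously. ✓
— 2 worlds.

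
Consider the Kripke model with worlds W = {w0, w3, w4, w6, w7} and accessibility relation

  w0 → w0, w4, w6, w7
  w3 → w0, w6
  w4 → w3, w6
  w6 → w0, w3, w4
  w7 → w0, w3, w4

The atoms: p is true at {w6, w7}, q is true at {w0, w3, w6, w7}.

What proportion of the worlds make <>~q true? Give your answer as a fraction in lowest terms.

3/5

w0: successors {w0, w4, w6, w7}; ~q there: w0:F, w4:T, w6:F, w7:F. ✓
w3: successors {w0, w6}; ~q there: w0:F, w6:F. ✗
w4: successors {w3, w6}; ~q there: w3:F, w6:F. ✗
w6: successors {w0, w3, w4}; ~q there: w0:F, w3:F, w4:T. ✓
w7: successors {w0, w3, w4}; ~q there: w0:F, w3:F, w4:T. ✓
That's 3 of 5 worlds, so 3/5.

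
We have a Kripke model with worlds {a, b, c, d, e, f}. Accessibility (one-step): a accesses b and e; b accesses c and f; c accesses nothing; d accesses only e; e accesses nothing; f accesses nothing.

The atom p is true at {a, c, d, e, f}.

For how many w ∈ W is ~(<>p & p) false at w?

2

a: <>p & p is T. ✗
b: <>p & p is F. ✓
c: <>p & p is F. ✓
d: <>p & p is T. ✗
e: <>p & p is F. ✓
f: <>p & p is F. ✓
Satisfying worlds: {b, c, e, f}.
So ~(<>p & p) fails at the other 2 worlds.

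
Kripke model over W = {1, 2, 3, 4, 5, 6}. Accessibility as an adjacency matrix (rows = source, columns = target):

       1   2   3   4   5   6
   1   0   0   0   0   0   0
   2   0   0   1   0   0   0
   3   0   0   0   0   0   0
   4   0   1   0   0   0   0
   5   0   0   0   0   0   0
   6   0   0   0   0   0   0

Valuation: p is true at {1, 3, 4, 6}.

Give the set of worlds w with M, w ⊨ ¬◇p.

{1, 3, 4, 5, 6}

1: ◇p is F. ✓
2: ◇p is T. ✗
3: ◇p is F. ✓
4: ◇p is F. ✓
5: ◇p is F. ✓
6: ◇p is F. ✓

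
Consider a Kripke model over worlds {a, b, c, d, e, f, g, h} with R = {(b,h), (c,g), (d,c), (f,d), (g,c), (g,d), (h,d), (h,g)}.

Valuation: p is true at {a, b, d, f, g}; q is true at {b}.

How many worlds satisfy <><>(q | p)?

5

a: no successors, so <><>(q | p) fails. ✗
b: successors {h}; <>(q | p) there: h:T. ✓
c: successors {g}; <>(q | p) there: g:T. ✓
d: successors {c}; <>(q | p) there: c:T. ✓
e: no successors, so <><>(q | p) fails. ✗
f: successors {d}; <>(q | p) there: d:F. ✗
g: successors {c, d}; <>(q | p) there: c:T, d:F. ✓
h: successors {d, g}; <>(q | p) there: d:F, g:T. ✓
Satisfying worlds: {b, c, d, g, h}.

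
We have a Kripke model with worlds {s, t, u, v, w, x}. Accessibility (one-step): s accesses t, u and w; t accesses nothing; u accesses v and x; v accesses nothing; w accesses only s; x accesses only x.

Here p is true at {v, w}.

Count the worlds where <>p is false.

s: successors {t, u, w}; p there: t:F, u:F, w:T. ✓
t: no successors, so <>p fails. ✗
u: successors {v, x}; p there: v:T, x:F. ✓
v: no successors, so <>p fails. ✗
w: successors {s}; p there: s:F. ✗
x: successors {x}; p there: x:F. ✗
Satisfying worlds: {s, u}.
So <>p fails at the other 4 worlds.

4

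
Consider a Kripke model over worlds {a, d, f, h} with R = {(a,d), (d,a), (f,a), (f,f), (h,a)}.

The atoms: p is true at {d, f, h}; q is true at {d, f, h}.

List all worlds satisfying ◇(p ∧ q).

{a, f}

a: successors {d}; p ∧ q there: d:T. ✓
d: successors {a}; p ∧ q there: a:F. ✗
f: successors {a, f}; p ∧ q there: a:F, f:T. ✓
h: successors {a}; p ∧ q there: a:F. ✗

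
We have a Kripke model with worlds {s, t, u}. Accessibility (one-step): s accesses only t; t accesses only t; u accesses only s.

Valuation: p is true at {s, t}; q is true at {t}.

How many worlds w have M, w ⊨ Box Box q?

3

s: successors {t}; Box q there: t:T. ✓
t: successors {t}; Box q there: t:T. ✓
u: successors {s}; Box q there: s:T. ✓
Satisfying worlds: {s, t, u}.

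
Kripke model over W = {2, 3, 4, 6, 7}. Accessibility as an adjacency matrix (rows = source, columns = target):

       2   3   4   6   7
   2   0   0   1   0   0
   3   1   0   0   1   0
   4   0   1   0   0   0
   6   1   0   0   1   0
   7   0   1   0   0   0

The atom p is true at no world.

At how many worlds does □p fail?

5

2: successors {4}; p there: 4:F. ✗
3: successors {2, 6}; p there: 2:F, 6:F. ✗
4: successors {3}; p there: 3:F. ✗
6: successors {2, 6}; p there: 2:F, 6:F. ✗
7: successors {3}; p there: 3:F. ✗
Satisfying worlds: ∅.
So □p fails at the other 5 worlds.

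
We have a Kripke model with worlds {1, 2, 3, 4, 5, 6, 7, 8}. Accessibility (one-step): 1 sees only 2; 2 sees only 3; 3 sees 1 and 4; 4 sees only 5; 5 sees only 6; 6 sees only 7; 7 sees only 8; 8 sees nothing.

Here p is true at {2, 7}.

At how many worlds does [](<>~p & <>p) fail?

1: successors {2}; <>~p & <>p there: 2:F. ✗
2: successors {3}; <>~p & <>p there: 3:F. ✗
3: successors {1, 4}; <>~p & <>p there: 1:F, 4:F. ✗
4: successors {5}; <>~p & <>p there: 5:F. ✗
5: successors {6}; <>~p & <>p there: 6:F. ✗
6: successors {7}; <>~p & <>p there: 7:F. ✗
7: successors {8}; <>~p & <>p there: 8:F. ✗
8: no successors, so [](<>~p & <>p) holds vacuously. ✓
Satisfying worlds: {8}.
So [](<>~p & <>p) fails at the other 7 worlds.

7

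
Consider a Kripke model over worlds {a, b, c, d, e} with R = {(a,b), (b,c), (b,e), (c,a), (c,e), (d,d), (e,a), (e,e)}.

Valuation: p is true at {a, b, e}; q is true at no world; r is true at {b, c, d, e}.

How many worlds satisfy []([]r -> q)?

a: successors {b}; []r -> q there: b:F. ✗
b: successors {c, e}; []r -> q there: c:T, e:T. ✓
c: successors {a, e}; []r -> q there: a:F, e:T. ✗
d: successors {d}; []r -> q there: d:F. ✗
e: successors {a, e}; []r -> q there: a:F, e:T. ✗
Satisfying worlds: {b}.

1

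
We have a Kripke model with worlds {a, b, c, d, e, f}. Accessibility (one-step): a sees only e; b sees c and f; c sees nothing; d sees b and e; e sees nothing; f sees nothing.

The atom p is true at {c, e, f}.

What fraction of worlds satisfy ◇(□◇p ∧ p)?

a: successors {e}; □◇p ∧ p there: e:T. ✓
b: successors {c, f}; □◇p ∧ p there: c:T, f:T. ✓
c: no successors, so ◇(□◇p ∧ p) fails. ✗
d: successors {b, e}; □◇p ∧ p there: b:F, e:T. ✓
e: no successors, so ◇(□◇p ∧ p) fails. ✗
f: no successors, so ◇(□◇p ∧ p) fails. ✗
That's 3 of 6 worlds, so 3/6 = 1/2.

1/2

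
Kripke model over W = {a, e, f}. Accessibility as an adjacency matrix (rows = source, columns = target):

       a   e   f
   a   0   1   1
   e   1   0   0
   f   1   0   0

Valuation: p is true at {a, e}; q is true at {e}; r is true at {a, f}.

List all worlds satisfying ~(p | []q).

{f}

a: p | []q is T. ✗
e: p | []q is T. ✗
f: p | []q is F. ✓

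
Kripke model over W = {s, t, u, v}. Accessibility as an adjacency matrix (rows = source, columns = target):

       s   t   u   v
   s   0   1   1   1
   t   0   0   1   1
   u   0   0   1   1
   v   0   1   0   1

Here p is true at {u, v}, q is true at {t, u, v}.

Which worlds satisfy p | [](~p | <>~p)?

s: p is F, [](~p | <>~p) is F. ✗
t: p is F, [](~p | <>~p) is F. ✗
u: p is T, [](~p | <>~p) is F. ✓
v: p is T, [](~p | <>~p) is T. ✓

{u, v}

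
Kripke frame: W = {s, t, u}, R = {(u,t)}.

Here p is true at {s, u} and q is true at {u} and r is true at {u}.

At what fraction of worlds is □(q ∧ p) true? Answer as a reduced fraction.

s: no successors, so □(q ∧ p) holds vacuously. ✓
t: no successors, so □(q ∧ p) holds vacuously. ✓
u: successors {t}; q ∧ p there: t:F. ✗
That's 2 of 3 worlds, so 2/3.

2/3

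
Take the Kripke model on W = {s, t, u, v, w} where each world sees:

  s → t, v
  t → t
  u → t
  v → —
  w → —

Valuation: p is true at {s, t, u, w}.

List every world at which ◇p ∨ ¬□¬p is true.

s: ◇p is T, ¬□¬p is T. ✓
t: ◇p is T, ¬□¬p is T. ✓
u: ◇p is T, ¬□¬p is T. ✓
v: ◇p is F, ¬□¬p is F. ✗
w: ◇p is F, ¬□¬p is F. ✗

{s, t, u}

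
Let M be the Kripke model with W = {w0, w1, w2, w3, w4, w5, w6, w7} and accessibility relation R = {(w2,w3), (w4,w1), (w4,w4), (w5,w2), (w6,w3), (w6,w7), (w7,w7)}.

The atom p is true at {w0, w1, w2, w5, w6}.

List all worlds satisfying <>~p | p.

{w0, w1, w2, w4, w5, w6, w7}

w0: <>~p is F, p is T. ✓
w1: <>~p is F, p is T. ✓
w2: <>~p is T, p is T. ✓
w3: <>~p is F, p is F. ✗
w4: <>~p is T, p is F. ✓
w5: <>~p is F, p is T. ✓
w6: <>~p is T, p is T. ✓
w7: <>~p is T, p is F. ✓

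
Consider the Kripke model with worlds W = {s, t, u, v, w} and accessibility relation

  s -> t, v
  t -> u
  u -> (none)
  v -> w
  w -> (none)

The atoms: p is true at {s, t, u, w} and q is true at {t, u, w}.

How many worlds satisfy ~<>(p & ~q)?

s: <>(p & ~q) is F. ✓
t: <>(p & ~q) is F. ✓
u: <>(p & ~q) is F. ✓
v: <>(p & ~q) is F. ✓
w: <>(p & ~q) is F. ✓
Satisfying worlds: {s, t, u, v, w}.

5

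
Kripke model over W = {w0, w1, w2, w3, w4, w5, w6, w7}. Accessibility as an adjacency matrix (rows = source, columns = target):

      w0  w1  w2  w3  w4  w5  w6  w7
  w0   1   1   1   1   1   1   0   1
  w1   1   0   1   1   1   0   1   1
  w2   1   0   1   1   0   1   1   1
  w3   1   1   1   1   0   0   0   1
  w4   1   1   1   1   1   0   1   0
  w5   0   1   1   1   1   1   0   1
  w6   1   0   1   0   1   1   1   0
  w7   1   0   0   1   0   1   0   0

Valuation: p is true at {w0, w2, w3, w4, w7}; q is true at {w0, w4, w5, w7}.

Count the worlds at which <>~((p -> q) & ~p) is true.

w0: successors {w0, w1, w2, w3, w4, w5, w7}; ~((p -> q) & ~p) there: w0:T, w1:F, w2:T, w3:T, w4:T, w5:F, w7:T. ✓
w1: successors {w0, w2, w3, w4, w6, w7}; ~((p -> q) & ~p) there: w0:T, w2:T, w3:T, w4:T, w6:F, w7:T. ✓
w2: successors {w0, w2, w3, w5, w6, w7}; ~((p -> q) & ~p) there: w0:T, w2:T, w3:T, w5:F, w6:F, w7:T. ✓
w3: successors {w0, w1, w2, w3, w7}; ~((p -> q) & ~p) there: w0:T, w1:F, w2:T, w3:T, w7:T. ✓
w4: successors {w0, w1, w2, w3, w4, w6}; ~((p -> q) & ~p) there: w0:T, w1:F, w2:T, w3:T, w4:T, w6:F. ✓
w5: successors {w1, w2, w3, w4, w5, w7}; ~((p -> q) & ~p) there: w1:F, w2:T, w3:T, w4:T, w5:F, w7:T. ✓
w6: successors {w0, w2, w4, w5, w6}; ~((p -> q) & ~p) there: w0:T, w2:T, w4:T, w5:F, w6:F. ✓
w7: successors {w0, w3, w5}; ~((p -> q) & ~p) there: w0:T, w3:T, w5:F. ✓
Satisfying worlds: {w0, w1, w2, w3, w4, w5, w6, w7}.

8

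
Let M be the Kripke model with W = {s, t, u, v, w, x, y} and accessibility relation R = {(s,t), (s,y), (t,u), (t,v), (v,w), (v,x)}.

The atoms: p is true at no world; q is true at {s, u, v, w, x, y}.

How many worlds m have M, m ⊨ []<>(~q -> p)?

4

s: successors {t, y}; <>(~q -> p) there: t:T, y:F. ✗
t: successors {u, v}; <>(~q -> p) there: u:F, v:T. ✗
u: no successors, so []<>(~q -> p) holds vacuously. ✓
v: successors {w, x}; <>(~q -> p) there: w:F, x:F. ✗
w: no successors, so []<>(~q -> p) holds vacuously. ✓
x: no successors, so []<>(~q -> p) holds vacuously. ✓
y: no successors, so []<>(~q -> p) holds vacuously. ✓
Satisfying worlds: {u, w, x, y}.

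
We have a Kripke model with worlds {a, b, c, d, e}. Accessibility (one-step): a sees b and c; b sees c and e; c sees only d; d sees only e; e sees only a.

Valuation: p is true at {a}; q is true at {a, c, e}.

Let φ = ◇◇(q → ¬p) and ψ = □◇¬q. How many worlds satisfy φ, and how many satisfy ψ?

For ◇◇(q → ¬p):
a: successors {b, c}; ◇(q → ¬p) there: b:T, c:T. ✓
b: successors {c, e}; ◇(q → ¬p) there: c:T, e:F. ✓
c: successors {d}; ◇(q → ¬p) there: d:T. ✓
d: successors {e}; ◇(q → ¬p) there: e:F. ✗
e: successors {a}; ◇(q → ¬p) there: a:T. ✓
— 4 worlds.
For □◇¬q:
a: successors {b, c}; ◇¬q there: b:F, c:T. ✗
b: successors {c, e}; ◇¬q there: c:T, e:F. ✗
c: successors {d}; ◇¬q there: d:F. ✗
d: successors {e}; ◇¬q there: e:F. ✗
e: successors {a}; ◇¬q there: a:T. ✓
— 1 world.

4 and 1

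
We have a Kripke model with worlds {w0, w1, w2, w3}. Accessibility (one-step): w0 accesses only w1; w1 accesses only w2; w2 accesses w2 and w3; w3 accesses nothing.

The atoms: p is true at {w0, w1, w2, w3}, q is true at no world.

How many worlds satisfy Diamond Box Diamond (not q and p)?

w0: successors {w1}; Box Diamond (not q and p) there: w1:T. ✓
w1: successors {w2}; Box Diamond (not q and p) there: w2:F. ✗
w2: successors {w2, w3}; Box Diamond (not q and p) there: w2:F, w3:T. ✓
w3: no successors, so Diamond Box Diamond (not q and p) fails. ✗
Satisfying worlds: {w0, w2}.

2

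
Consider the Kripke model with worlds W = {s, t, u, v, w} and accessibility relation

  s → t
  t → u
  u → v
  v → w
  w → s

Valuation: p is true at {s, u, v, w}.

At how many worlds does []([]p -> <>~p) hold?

s: successors {t}; []p -> <>~p there: t:F. ✗
t: successors {u}; []p -> <>~p there: u:F. ✗
u: successors {v}; []p -> <>~p there: v:F. ✗
v: successors {w}; []p -> <>~p there: w:F. ✗
w: successors {s}; []p -> <>~p there: s:T. ✓
Satisfying worlds: {w}.

1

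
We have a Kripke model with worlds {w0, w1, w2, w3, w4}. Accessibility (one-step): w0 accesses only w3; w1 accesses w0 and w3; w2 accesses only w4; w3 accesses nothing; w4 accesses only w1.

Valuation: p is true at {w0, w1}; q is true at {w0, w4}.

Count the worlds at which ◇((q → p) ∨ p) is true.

w0: successors {w3}; (q → p) ∨ p there: w3:T. ✓
w1: successors {w0, w3}; (q → p) ∨ p there: w0:T, w3:T. ✓
w2: successors {w4}; (q → p) ∨ p there: w4:F. ✗
w3: no successors, so ◇((q → p) ∨ p) fails. ✗
w4: successors {w1}; (q → p) ∨ p there: w1:T. ✓
Satisfying worlds: {w0, w1, w4}.

3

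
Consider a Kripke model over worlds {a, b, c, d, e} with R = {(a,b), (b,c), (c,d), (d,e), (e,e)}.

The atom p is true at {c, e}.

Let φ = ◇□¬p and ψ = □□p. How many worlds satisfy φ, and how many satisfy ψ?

1 and 4

For ◇□¬p:
a: successors {b}; □¬p there: b:F. ✗
b: successors {c}; □¬p there: c:T. ✓
c: successors {d}; □¬p there: d:F. ✗
d: successors {e}; □¬p there: e:F. ✗
e: successors {e}; □¬p there: e:F. ✗
— 1 world.
For □□p:
a: successors {b}; □p there: b:T. ✓
b: successors {c}; □p there: c:F. ✗
c: successors {d}; □p there: d:T. ✓
d: successors {e}; □p there: e:T. ✓
e: successors {e}; □p there: e:T. ✓
— 4 worlds.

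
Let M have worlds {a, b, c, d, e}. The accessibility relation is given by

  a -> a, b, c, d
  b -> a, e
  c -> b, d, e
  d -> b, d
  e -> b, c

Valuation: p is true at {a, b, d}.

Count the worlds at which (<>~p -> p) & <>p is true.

a: <>~p -> p is T, <>p is T. ✓
b: <>~p -> p is T, <>p is T. ✓
c: <>~p -> p is F, <>p is T. ✗
d: <>~p -> p is T, <>p is T. ✓
e: <>~p -> p is F, <>p is T. ✗
Satisfying worlds: {a, b, d}.

3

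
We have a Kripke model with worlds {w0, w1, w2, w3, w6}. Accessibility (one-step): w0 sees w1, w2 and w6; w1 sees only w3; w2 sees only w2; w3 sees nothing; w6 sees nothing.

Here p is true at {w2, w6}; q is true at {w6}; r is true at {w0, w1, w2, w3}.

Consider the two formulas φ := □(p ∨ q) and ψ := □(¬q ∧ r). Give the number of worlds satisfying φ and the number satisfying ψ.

For □(p ∨ q):
w0: successors {w1, w2, w6}; p ∨ q there: w1:F, w2:T, w6:T. ✗
w1: successors {w3}; p ∨ q there: w3:F. ✗
w2: successors {w2}; p ∨ q there: w2:T. ✓
w3: no successors, so □(p ∨ q) holds vacuously. ✓
w6: no successors, so □(p ∨ q) holds vacuously. ✓
— 3 worlds.
For □(¬q ∧ r):
w0: successors {w1, w2, w6}; ¬q ∧ r there: w1:T, w2:T, w6:F. ✗
w1: successors {w3}; ¬q ∧ r there: w3:T. ✓
w2: successors {w2}; ¬q ∧ r there: w2:T. ✓
w3: no successors, so □(¬q ∧ r) holds vacuously. ✓
w6: no successors, so □(¬q ∧ r) holds vacuously. ✓
— 4 worlds.

3 and 4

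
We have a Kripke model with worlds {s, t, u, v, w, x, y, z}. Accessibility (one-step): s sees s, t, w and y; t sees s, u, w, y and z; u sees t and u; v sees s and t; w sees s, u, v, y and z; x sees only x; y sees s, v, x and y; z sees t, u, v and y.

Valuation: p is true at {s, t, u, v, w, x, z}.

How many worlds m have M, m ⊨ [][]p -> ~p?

7

s: [][]p is F, ~p is F. ✓
t: [][]p is F, ~p is F. ✓
u: [][]p is F, ~p is F. ✓
v: [][]p is F, ~p is F. ✓
w: [][]p is F, ~p is F. ✓
x: [][]p is T, ~p is F. ✗
y: [][]p is F, ~p is T. ✓
z: [][]p is F, ~p is F. ✓
Satisfying worlds: {s, t, u, v, w, y, z}.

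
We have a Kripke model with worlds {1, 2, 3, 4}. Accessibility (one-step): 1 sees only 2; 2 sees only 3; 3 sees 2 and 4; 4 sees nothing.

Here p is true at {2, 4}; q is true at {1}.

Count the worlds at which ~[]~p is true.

1: []~p is F. ✓
2: []~p is T. ✗
3: []~p is F. ✓
4: []~p is T. ✗
Satisfying worlds: {1, 3}.

2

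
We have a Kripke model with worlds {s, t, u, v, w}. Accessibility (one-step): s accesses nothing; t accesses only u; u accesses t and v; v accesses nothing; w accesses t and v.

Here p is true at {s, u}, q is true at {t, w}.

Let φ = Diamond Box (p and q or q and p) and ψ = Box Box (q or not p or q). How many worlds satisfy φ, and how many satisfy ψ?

2 and 3

For Diamond Box (p and q or q and p):
s: no successors, so Diamond Box (p and q or q and p) fails. ✗
t: successors {u}; Box (p and q or q and p) there: u:F. ✗
u: successors {t, v}; Box (p and q or q and p) there: t:F, v:T. ✓
v: no successors, so Diamond Box (p and q or q and p) fails. ✗
w: successors {t, v}; Box (p and q or q and p) there: t:F, v:T. ✓
— 2 worlds.
For Box Box (q or not p or q):
s: no successors, so Box Box (q or not p or q) holds vacuously. ✓
t: successors {u}; Box (q or not p or q) there: u:T. ✓
u: successors {t, v}; Box (q or not p or q) there: t:F, v:T. ✗
v: no successors, so Box Box (q or not p or q) holds vacuously. ✓
w: successors {t, v}; Box (q or not p or q) there: t:F, v:T. ✗
— 3 worlds.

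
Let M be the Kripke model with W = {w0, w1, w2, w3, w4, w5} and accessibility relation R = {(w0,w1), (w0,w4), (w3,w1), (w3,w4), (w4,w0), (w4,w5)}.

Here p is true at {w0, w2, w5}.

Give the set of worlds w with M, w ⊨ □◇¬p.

w0: successors {w1, w4}; ◇¬p there: w1:F, w4:F. ✗
w1: no successors, so □◇¬p holds vacuously. ✓
w2: no successors, so □◇¬p holds vacuously. ✓
w3: successors {w1, w4}; ◇¬p there: w1:F, w4:F. ✗
w4: successors {w0, w5}; ◇¬p there: w0:T, w5:F. ✗
w5: no successors, so □◇¬p holds vacuously. ✓

{w1, w2, w5}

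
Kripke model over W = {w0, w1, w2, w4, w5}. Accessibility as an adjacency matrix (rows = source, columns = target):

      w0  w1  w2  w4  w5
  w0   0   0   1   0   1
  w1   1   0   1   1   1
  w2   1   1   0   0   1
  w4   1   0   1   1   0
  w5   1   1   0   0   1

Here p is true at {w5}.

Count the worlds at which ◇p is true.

4

w0: successors {w2, w5}; p there: w2:F, w5:T. ✓
w1: successors {w0, w2, w4, w5}; p there: w0:F, w2:F, w4:F, w5:T. ✓
w2: successors {w0, w1, w5}; p there: w0:F, w1:F, w5:T. ✓
w4: successors {w0, w2, w4}; p there: w0:F, w2:F, w4:F. ✗
w5: successors {w0, w1, w5}; p there: w0:F, w1:F, w5:T. ✓
Satisfying worlds: {w0, w1, w2, w5}.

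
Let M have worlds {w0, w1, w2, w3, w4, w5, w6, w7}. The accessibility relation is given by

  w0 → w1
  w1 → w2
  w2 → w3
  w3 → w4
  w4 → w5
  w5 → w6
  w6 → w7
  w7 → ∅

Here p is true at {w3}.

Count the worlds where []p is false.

6

w0: successors {w1}; p there: w1:F. ✗
w1: successors {w2}; p there: w2:F. ✗
w2: successors {w3}; p there: w3:T. ✓
w3: successors {w4}; p there: w4:F. ✗
w4: successors {w5}; p there: w5:F. ✗
w5: successors {w6}; p there: w6:F. ✗
w6: successors {w7}; p there: w7:F. ✗
w7: no successors, so []p holds vacuously. ✓
Satisfying worlds: {w2, w7}.
So []p fails at the other 6 worlds.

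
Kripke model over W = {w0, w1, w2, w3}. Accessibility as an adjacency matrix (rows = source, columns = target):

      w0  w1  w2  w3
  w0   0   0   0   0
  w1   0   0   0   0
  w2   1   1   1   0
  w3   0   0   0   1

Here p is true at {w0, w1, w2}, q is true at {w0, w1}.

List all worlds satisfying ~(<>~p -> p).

{w3}

w0: <>~p -> p is T. ✗
w1: <>~p -> p is T. ✗
w2: <>~p -> p is T. ✗
w3: <>~p -> p is F. ✓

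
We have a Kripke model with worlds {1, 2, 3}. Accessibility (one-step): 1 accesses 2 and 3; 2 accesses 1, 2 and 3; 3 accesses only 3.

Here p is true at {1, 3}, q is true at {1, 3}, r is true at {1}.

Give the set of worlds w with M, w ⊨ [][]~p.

∅

1: successors {2, 3}; []~p there: 2:F, 3:F. ✗
2: successors {1, 2, 3}; []~p there: 1:F, 2:F, 3:F. ✗
3: successors {3}; []~p there: 3:F. ✗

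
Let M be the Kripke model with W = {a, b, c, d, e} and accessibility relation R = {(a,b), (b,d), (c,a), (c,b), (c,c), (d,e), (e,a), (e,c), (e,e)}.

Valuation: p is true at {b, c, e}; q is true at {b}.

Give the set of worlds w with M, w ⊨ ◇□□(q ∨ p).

a: successors {b}; □□(q ∨ p) there: b:T. ✓
b: successors {d}; □□(q ∨ p) there: d:F. ✗
c: successors {a, b, c}; □□(q ∨ p) there: a:F, b:T, c:F. ✓
d: successors {e}; □□(q ∨ p) there: e:F. ✗
e: successors {a, c, e}; □□(q ∨ p) there: a:F, c:F, e:F. ✗

{a, c}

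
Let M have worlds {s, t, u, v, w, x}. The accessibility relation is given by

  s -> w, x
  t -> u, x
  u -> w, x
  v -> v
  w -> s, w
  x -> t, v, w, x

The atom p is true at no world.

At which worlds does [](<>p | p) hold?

∅

s: successors {w, x}; <>p | p there: w:F, x:F. ✗
t: successors {u, x}; <>p | p there: u:F, x:F. ✗
u: successors {w, x}; <>p | p there: w:F, x:F. ✗
v: successors {v}; <>p | p there: v:F. ✗
w: successors {s, w}; <>p | p there: s:F, w:F. ✗
x: successors {t, v, w, x}; <>p | p there: t:F, v:F, w:F, x:F. ✗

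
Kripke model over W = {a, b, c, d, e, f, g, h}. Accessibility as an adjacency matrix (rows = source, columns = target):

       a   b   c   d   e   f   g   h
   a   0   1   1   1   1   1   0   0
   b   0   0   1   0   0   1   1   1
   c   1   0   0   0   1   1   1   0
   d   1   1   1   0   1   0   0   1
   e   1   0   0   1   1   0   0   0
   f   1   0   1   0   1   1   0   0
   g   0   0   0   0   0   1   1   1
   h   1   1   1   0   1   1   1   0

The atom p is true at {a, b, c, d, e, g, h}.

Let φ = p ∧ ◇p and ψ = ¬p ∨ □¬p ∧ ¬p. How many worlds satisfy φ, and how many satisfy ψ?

For p ∧ ◇p:
a: p is T, ◇p is T. ✓
b: p is T, ◇p is T. ✓
c: p is T, ◇p is T. ✓
d: p is T, ◇p is T. ✓
e: p is T, ◇p is T. ✓
f: p is F, ◇p is T. ✗
g: p is T, ◇p is T. ✓
h: p is T, ◇p is T. ✓
— 7 worlds.
For ¬p ∨ □¬p ∧ ¬p:
a: ¬p is F, □¬p ∧ ¬p is F. ✗
b: ¬p is F, □¬p ∧ ¬p is F. ✗
c: ¬p is F, □¬p ∧ ¬p is F. ✗
d: ¬p is F, □¬p ∧ ¬p is F. ✗
e: ¬p is F, □¬p ∧ ¬p is F. ✗
f: ¬p is T, □¬p ∧ ¬p is F. ✓
g: ¬p is F, □¬p ∧ ¬p is F. ✗
h: ¬p is F, □¬p ∧ ¬p is F. ✗
— 1 world.

7 and 1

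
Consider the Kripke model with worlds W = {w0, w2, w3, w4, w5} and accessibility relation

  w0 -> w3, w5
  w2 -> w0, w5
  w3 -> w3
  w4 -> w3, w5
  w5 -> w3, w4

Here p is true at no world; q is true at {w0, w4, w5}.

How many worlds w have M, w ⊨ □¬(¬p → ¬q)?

1

w0: successors {w3, w5}; ¬(¬p → ¬q) there: w3:F, w5:T. ✗
w2: successors {w0, w5}; ¬(¬p → ¬q) there: w0:T, w5:T. ✓
w3: successors {w3}; ¬(¬p → ¬q) there: w3:F. ✗
w4: successors {w3, w5}; ¬(¬p → ¬q) there: w3:F, w5:T. ✗
w5: successors {w3, w4}; ¬(¬p → ¬q) there: w3:F, w4:T. ✗
Satisfying worlds: {w2}.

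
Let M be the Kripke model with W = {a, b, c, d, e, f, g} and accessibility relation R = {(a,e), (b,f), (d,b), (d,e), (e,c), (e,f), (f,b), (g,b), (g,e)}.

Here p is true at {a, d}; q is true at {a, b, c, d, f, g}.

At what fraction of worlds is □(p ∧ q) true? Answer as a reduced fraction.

1/7

a: successors {e}; p ∧ q there: e:F. ✗
b: successors {f}; p ∧ q there: f:F. ✗
c: no successors, so □(p ∧ q) holds vacuously. ✓
d: successors {b, e}; p ∧ q there: b:F, e:F. ✗
e: successors {c, f}; p ∧ q there: c:F, f:F. ✗
f: successors {b}; p ∧ q there: b:F. ✗
g: successors {b, e}; p ∧ q there: b:F, e:F. ✗
That's 1 of 7 worlds, so 1/7.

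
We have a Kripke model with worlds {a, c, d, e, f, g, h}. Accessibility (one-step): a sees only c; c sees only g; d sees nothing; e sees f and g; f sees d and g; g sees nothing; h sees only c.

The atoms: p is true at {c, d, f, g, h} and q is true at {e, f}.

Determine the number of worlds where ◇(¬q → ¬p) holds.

a: successors {c}; ¬q → ¬p there: c:F. ✗
c: successors {g}; ¬q → ¬p there: g:F. ✗
d: no successors, so ◇(¬q → ¬p) fails. ✗
e: successors {f, g}; ¬q → ¬p there: f:T, g:F. ✓
f: successors {d, g}; ¬q → ¬p there: d:F, g:F. ✗
g: no successors, so ◇(¬q → ¬p) fails. ✗
h: successors {c}; ¬q → ¬p there: c:F. ✗
Satisfying worlds: {e}.

1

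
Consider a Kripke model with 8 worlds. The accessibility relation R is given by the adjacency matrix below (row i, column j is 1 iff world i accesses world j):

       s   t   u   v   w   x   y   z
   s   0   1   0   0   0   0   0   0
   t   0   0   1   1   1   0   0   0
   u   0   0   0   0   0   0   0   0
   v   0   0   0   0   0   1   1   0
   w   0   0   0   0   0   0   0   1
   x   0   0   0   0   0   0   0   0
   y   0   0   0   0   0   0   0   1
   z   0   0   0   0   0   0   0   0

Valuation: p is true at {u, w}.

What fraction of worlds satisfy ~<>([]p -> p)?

5/8

s: <>([]p -> p) is T. ✗
t: <>([]p -> p) is T. ✗
u: <>([]p -> p) is F. ✓
v: <>([]p -> p) is T. ✗
w: <>([]p -> p) is F. ✓
x: <>([]p -> p) is F. ✓
y: <>([]p -> p) is F. ✓
z: <>([]p -> p) is F. ✓
That's 5 of 8 worlds, so 5/8.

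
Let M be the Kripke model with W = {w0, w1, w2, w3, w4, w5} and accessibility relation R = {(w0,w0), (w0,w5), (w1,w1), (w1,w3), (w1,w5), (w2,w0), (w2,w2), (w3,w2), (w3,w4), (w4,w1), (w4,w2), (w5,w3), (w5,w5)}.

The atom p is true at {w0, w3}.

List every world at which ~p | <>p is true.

{w0, w1, w2, w4, w5}

w0: ~p is F, <>p is T. ✓
w1: ~p is T, <>p is T. ✓
w2: ~p is T, <>p is T. ✓
w3: ~p is F, <>p is F. ✗
w4: ~p is T, <>p is F. ✓
w5: ~p is T, <>p is T. ✓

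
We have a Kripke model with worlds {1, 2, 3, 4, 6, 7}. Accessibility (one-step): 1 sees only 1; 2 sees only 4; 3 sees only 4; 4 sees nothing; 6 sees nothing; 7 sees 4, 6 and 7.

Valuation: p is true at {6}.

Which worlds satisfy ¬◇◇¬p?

{2, 3, 4, 6}

1: ◇◇¬p is T. ✗
2: ◇◇¬p is F. ✓
3: ◇◇¬p is F. ✓
4: ◇◇¬p is F. ✓
6: ◇◇¬p is F. ✓
7: ◇◇¬p is T. ✗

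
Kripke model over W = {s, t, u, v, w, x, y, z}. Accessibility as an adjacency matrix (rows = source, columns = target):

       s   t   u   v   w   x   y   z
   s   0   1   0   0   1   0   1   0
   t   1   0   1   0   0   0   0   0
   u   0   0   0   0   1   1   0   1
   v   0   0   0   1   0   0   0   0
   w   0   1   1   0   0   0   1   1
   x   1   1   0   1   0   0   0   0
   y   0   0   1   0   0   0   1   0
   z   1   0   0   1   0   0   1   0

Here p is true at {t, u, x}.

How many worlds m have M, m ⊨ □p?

0

s: successors {t, w, y}; p there: t:T, w:F, y:F. ✗
t: successors {s, u}; p there: s:F, u:T. ✗
u: successors {w, x, z}; p there: w:F, x:T, z:F. ✗
v: successors {v}; p there: v:F. ✗
w: successors {t, u, y, z}; p there: t:T, u:T, y:F, z:F. ✗
x: successors {s, t, v}; p there: s:F, t:T, v:F. ✗
y: successors {u, y}; p there: u:T, y:F. ✗
z: successors {s, v, y}; p there: s:F, v:F, y:F. ✗
Satisfying worlds: ∅.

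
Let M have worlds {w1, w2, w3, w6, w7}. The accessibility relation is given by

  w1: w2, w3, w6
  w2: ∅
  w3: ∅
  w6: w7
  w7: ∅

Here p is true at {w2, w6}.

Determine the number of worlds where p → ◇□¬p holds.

w1: p is F, ◇□¬p is T. ✓
w2: p is T, ◇□¬p is F. ✗
w3: p is F, ◇□¬p is F. ✓
w6: p is T, ◇□¬p is T. ✓
w7: p is F, ◇□¬p is F. ✓
Satisfying worlds: {w1, w3, w6, w7}.

4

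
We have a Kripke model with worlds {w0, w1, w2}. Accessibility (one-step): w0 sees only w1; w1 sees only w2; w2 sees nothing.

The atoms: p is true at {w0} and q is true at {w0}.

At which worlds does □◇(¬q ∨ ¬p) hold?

w0: successors {w1}; ◇(¬q ∨ ¬p) there: w1:T. ✓
w1: successors {w2}; ◇(¬q ∨ ¬p) there: w2:F. ✗
w2: no successors, so □◇(¬q ∨ ¬p) holds vacuously. ✓

{w0, w2}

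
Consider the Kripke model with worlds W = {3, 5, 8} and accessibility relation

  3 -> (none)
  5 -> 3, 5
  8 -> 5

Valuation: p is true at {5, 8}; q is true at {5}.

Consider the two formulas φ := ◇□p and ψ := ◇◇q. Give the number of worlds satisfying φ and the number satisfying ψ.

For ◇□p:
3: no successors, so ◇□p fails. ✗
5: successors {3, 5}; □p there: 3:T, 5:F. ✓
8: successors {5}; □p there: 5:F. ✗
— 1 world.
For ◇◇q:
3: no successors, so ◇◇q fails. ✗
5: successors {3, 5}; ◇q there: 3:F, 5:T. ✓
8: successors {5}; ◇q there: 5:T. ✓
— 2 worlds.

1 and 2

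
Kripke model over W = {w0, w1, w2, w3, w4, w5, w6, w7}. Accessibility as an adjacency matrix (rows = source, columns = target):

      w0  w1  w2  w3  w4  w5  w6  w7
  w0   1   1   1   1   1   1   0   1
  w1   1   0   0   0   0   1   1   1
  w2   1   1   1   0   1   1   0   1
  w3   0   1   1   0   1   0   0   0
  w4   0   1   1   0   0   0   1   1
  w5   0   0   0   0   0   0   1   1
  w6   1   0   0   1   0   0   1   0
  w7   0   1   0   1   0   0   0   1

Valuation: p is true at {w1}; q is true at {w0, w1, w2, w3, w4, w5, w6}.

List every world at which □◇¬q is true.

w0: successors {w0, w1, w2, w3, w4, w5, w7}; ◇¬q there: w0:T, w1:T, w2:T, w3:F, w4:T, w5:T, w7:T. ✗
w1: successors {w0, w5, w6, w7}; ◇¬q there: w0:T, w5:T, w6:F, w7:T. ✗
w2: successors {w0, w1, w2, w4, w5, w7}; ◇¬q there: w0:T, w1:T, w2:T, w4:T, w5:T, w7:T. ✓
w3: successors {w1, w2, w4}; ◇¬q there: w1:T, w2:T, w4:T. ✓
w4: successors {w1, w2, w6, w7}; ◇¬q there: w1:T, w2:T, w6:F, w7:T. ✗
w5: successors {w6, w7}; ◇¬q there: w6:F, w7:T. ✗
w6: successors {w0, w3, w6}; ◇¬q there: w0:T, w3:F, w6:F. ✗
w7: successors {w1, w3, w7}; ◇¬q there: w1:T, w3:F, w7:T. ✗

{w2, w3}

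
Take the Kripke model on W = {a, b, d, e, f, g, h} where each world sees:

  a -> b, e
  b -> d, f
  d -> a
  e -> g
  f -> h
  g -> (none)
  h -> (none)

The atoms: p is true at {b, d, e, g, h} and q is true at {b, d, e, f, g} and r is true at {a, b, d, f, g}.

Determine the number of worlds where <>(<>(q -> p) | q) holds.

4

a: successors {b, e}; <>(q -> p) | q there: b:T, e:T. ✓
b: successors {d, f}; <>(q -> p) | q there: d:T, f:T. ✓
d: successors {a}; <>(q -> p) | q there: a:T. ✓
e: successors {g}; <>(q -> p) | q there: g:T. ✓
f: successors {h}; <>(q -> p) | q there: h:F. ✗
g: no successors, so <>(<>(q -> p) | q) fails. ✗
h: no successors, so <>(<>(q -> p) | q) fails. ✗
Satisfying worlds: {a, b, d, e}.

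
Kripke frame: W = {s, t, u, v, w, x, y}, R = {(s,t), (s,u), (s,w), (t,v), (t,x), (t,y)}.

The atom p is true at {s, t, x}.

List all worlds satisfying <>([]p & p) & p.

s: <>([]p & p) is F, p is T. ✗
t: <>([]p & p) is T, p is T. ✓
u: <>([]p & p) is F, p is F. ✗
v: <>([]p & p) is F, p is F. ✗
w: <>([]p & p) is F, p is F. ✗
x: <>([]p & p) is F, p is T. ✗
y: <>([]p & p) is F, p is F. ✗

{t}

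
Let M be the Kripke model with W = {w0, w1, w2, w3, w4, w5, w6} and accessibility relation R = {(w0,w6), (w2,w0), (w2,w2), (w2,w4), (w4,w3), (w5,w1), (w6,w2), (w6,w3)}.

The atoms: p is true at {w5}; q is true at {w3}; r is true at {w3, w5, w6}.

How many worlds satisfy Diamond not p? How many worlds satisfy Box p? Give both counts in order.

5 and 2

For Diamond not p:
w0: successors {w6}; not p there: w6:T. ✓
w1: no successors, so Diamond not p fails. ✗
w2: successors {w0, w2, w4}; not p there: w0:T, w2:T, w4:T. ✓
w3: no successors, so Diamond not p fails. ✗
w4: successors {w3}; not p there: w3:T. ✓
w5: successors {w1}; not p there: w1:T. ✓
w6: successors {w2, w3}; not p there: w2:T, w3:T. ✓
— 5 worlds.
For Box p:
w0: successors {w6}; p there: w6:F. ✗
w1: no successors, so Box p holds vacuously. ✓
w2: successors {w0, w2, w4}; p there: w0:F, w2:F, w4:F. ✗
w3: no successors, so Box p holds vacuously. ✓
w4: successors {w3}; p there: w3:F. ✗
w5: successors {w1}; p there: w1:F. ✗
w6: successors {w2, w3}; p there: w2:F, w3:F. ✗
— 2 worlds.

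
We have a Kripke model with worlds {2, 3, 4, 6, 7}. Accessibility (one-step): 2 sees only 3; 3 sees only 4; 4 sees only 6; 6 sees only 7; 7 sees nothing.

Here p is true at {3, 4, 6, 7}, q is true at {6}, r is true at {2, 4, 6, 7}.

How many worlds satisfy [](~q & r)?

3

2: successors {3}; ~q & r there: 3:F. ✗
3: successors {4}; ~q & r there: 4:T. ✓
4: successors {6}; ~q & r there: 6:F. ✗
6: successors {7}; ~q & r there: 7:T. ✓
7: no successors, so [](~q & r) holds vacuously. ✓
Satisfying worlds: {3, 6, 7}.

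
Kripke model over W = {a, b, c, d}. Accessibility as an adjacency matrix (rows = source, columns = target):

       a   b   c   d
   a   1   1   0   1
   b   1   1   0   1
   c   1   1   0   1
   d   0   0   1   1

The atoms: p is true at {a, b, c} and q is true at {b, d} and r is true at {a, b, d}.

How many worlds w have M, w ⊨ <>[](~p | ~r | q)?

4

a: successors {a, b, d}; [](~p | ~r | q) there: a:F, b:F, d:T. ✓
b: successors {a, b, d}; [](~p | ~r | q) there: a:F, b:F, d:T. ✓
c: successors {a, b, d}; [](~p | ~r | q) there: a:F, b:F, d:T. ✓
d: successors {c, d}; [](~p | ~r | q) there: c:F, d:T. ✓
Satisfying worlds: {a, b, c, d}.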